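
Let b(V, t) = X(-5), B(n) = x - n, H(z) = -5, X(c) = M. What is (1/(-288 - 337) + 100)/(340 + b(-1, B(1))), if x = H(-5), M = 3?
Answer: 62499/214375 ≈ 0.29154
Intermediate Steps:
X(c) = 3
x = -5
B(n) = -5 - n
b(V, t) = 3
(1/(-288 - 337) + 100)/(340 + b(-1, B(1))) = (1/(-288 - 337) + 100)/(340 + 3) = (1/(-625) + 100)/343 = (-1/625 + 100)*(1/343) = (62499/625)*(1/343) = 62499/214375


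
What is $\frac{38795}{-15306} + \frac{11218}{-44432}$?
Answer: $- \frac{473860537}{170019048} \approx -2.7871$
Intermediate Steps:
$\frac{38795}{-15306} + \frac{11218}{-44432} = 38795 \left(- \frac{1}{15306}\right) + 11218 \left(- \frac{1}{44432}\right) = - \frac{38795}{15306} - \frac{5609}{22216} = - \frac{473860537}{170019048}$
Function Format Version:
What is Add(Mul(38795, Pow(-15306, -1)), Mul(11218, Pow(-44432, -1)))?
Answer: Rational(-473860537, 170019048) ≈ -2.7871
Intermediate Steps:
Add(Mul(38795, Pow(-15306, -1)), Mul(11218, Pow(-44432, -1))) = Add(Mul(38795, Rational(-1, 15306)), Mul(11218, Rational(-1, 44432))) = Add(Rational(-38795, 15306), Rational(-5609, 22216)) = Rational(-473860537, 170019048)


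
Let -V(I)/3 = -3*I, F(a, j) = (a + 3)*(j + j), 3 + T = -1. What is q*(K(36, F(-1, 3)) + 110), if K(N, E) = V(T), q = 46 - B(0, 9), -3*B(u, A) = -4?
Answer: 9916/3 ≈ 3305.3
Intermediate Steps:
T = -4 (T = -3 - 1 = -4)
B(u, A) = 4/3 (B(u, A) = -⅓*(-4) = 4/3)
F(a, j) = 2*j*(3 + a) (F(a, j) = (3 + a)*(2*j) = 2*j*(3 + a))
V(I) = 9*I (V(I) = -(-9)*I = 9*I)
q = 134/3 (q = 46 - 1*4/3 = 46 - 4/3 = 134/3 ≈ 44.667)
K(N, E) = -36 (K(N, E) = 9*(-4) = -36)
q*(K(36, F(-1, 3)) + 110) = 134*(-36 + 110)/3 = (134/3)*74 = 9916/3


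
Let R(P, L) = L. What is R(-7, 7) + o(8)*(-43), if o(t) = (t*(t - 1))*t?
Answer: -19257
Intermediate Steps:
o(t) = t²*(-1 + t) (o(t) = (t*(-1 + t))*t = t²*(-1 + t))
R(-7, 7) + o(8)*(-43) = 7 + (8²*(-1 + 8))*(-43) = 7 + (64*7)*(-43) = 7 + 448*(-43) = 7 - 19264 = -19257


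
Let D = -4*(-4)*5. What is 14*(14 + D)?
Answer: 1316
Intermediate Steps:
D = 80 (D = 16*5 = 80)
14*(14 + D) = 14*(14 + 80) = 14*94 = 1316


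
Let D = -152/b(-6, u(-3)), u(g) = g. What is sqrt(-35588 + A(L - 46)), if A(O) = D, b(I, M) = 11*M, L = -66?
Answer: 2*I*sqrt(9687579)/33 ≈ 188.64*I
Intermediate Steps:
D = 152/33 (D = -152/(11*(-3)) = -152/(-33) = -152*(-1/33) = 152/33 ≈ 4.6061)
A(O) = 152/33
sqrt(-35588 + A(L - 46)) = sqrt(-35588 + 152/33) = sqrt(-1174252/33) = 2*I*sqrt(9687579)/33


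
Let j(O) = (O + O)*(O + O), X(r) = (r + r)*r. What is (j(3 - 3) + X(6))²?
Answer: 5184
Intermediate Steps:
X(r) = 2*r² (X(r) = (2*r)*r = 2*r²)
j(O) = 4*O² (j(O) = (2*O)*(2*O) = 4*O²)
(j(3 - 3) + X(6))² = (4*(3 - 3)² + 2*6²)² = (4*0² + 2*36)² = (4*0 + 72)² = (0 + 72)² = 72² = 5184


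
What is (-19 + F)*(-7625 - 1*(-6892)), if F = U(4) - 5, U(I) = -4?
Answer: 20524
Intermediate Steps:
F = -9 (F = -4 - 5 = -9)
(-19 + F)*(-7625 - 1*(-6892)) = (-19 - 9)*(-7625 - 1*(-6892)) = -28*(-7625 + 6892) = -28*(-733) = 20524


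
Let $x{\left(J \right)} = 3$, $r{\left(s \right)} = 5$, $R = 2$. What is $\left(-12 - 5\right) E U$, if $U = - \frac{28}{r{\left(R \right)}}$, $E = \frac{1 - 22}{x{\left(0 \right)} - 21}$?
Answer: $\frac{1666}{15} \approx 111.07$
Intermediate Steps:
$E = \frac{7}{6}$ ($E = \frac{1 - 22}{3 - 21} = - \frac{21}{-18} = \left(-21\right) \left(- \frac{1}{18}\right) = \frac{7}{6} \approx 1.1667$)
$U = - \frac{28}{5} \approx -5.6$
$\left(-12 - 5\right) E U = \left(-12 - 5\right) \frac{7}{6} \left(- \frac{28}{5}\right) = \left(-17\right) \frac{7}{6} \left(- \frac{28}{5}\right) = \left(- \frac{119}{6}\right) \left(- \frac{28}{5}\right) = \frac{1666}{15}$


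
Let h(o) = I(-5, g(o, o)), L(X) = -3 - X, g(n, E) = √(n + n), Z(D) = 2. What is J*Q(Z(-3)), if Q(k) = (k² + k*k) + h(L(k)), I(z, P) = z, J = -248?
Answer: -744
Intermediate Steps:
g(n, E) = √2*√n (g(n, E) = √(2*n) = √2*√n)
h(o) = -5
Q(k) = -5 + 2*k² (Q(k) = (k² + k*k) - 5 = (k² + k²) - 5 = 2*k² - 5 = -5 + 2*k²)
J*Q(Z(-3)) = -248*(-5 + 2*2²) = -248*(-5 + 2*4) = -248*(-5 + 8) = -248*3 = -744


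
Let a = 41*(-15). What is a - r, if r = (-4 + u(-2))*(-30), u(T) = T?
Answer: -795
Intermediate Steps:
a = -615
r = 180 (r = (-4 - 2)*(-30) = -6*(-30) = 180)
a - r = -615 - 1*180 = -615 - 180 = -795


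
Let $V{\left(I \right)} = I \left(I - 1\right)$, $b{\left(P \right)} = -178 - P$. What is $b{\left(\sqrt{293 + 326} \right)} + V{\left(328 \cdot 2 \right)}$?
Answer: $429502 - \sqrt{619} \approx 4.2948 \cdot 10^{5}$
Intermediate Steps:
$V{\left(I \right)} = I \left(-1 + I\right)$
$b{\left(\sqrt{293 + 326} \right)} + V{\left(328 \cdot 2 \right)} = \left(-178 - \sqrt{293 + 326}\right) + 328 \cdot 2 \left(-1 + 328 \cdot 2\right) = \left(-178 - \sqrt{619}\right) + 656 \left(-1 + 656\right) = \left(-178 - \sqrt{619}\right) + 656 \cdot 655 = \left(-178 - \sqrt{619}\right) + 429680 = 429502 - \sqrt{619}$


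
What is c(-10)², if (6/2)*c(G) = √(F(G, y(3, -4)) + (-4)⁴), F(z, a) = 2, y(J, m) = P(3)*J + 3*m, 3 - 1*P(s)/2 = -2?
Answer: 86/3 ≈ 28.667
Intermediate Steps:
P(s) = 10 (P(s) = 6 - 2*(-2) = 6 + 4 = 10)
y(J, m) = 3*m + 10*J (y(J, m) = 10*J + 3*m = 3*m + 10*J)
c(G) = √258/3 (c(G) = √(2 + (-4)⁴)/3 = √(2 + 256)/3 = √258/3)
c(-10)² = (√258/3)² = 86/3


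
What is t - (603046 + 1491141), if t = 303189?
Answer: -1790998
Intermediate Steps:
t - (603046 + 1491141) = 303189 - (603046 + 1491141) = 303189 - 1*2094187 = 303189 - 2094187 = -1790998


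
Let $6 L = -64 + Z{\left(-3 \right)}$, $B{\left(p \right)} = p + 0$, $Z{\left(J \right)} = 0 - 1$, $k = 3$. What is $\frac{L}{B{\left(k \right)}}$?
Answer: $- \frac{65}{18} \approx -3.6111$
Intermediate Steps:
$Z{\left(J \right)} = -1$ ($Z{\left(J \right)} = 0 - 1 = -1$)
$B{\left(p \right)} = p$
$L = - \frac{65}{6}$ ($L = \frac{-64 - 1}{6} = \frac{1}{6} \left(-65\right) = - \frac{65}{6} \approx -10.833$)
$\frac{L}{B{\left(k \right)}} = - \frac{65}{6 \cdot 3} = \left(- \frac{65}{6}\right) \frac{1}{3} = - \frac{65}{18}$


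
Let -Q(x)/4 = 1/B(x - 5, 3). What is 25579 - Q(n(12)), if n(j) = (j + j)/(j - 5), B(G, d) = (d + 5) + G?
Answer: 1151083/45 ≈ 25580.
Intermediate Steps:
B(G, d) = 5 + G + d (B(G, d) = (5 + d) + G = 5 + G + d)
n(j) = 2*j/(-5 + j) (n(j) = (2*j)/(-5 + j) = 2*j/(-5 + j))
Q(x) = -4/(3 + x) (Q(x) = -4/(5 + (x - 5) + 3) = -4/(5 + (-5 + x) + 3) = -4/(3 + x))
25579 - Q(n(12)) = 25579 - (-4)/(3 + 2*12/(-5 + 12)) = 25579 - (-4)/(3 + 2*12/7) = 25579 - (-4)/(3 + 2*12*(1/7)) = 25579 - (-4)/(3 + 24/7) = 25579 - (-4)/45/7 = 25579 - (-4)*7/45 = 25579 - 1*(-28/45) = 25579 + 28/45 = 1151083/45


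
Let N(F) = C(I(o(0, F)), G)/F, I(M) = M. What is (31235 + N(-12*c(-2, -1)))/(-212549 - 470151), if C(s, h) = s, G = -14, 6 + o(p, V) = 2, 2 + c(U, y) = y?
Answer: -140557/3072150 ≈ -0.045752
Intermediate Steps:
c(U, y) = -2 + y
o(p, V) = -4 (o(p, V) = -6 + 2 = -4)
N(F) = -4/F
(31235 + N(-12*c(-2, -1)))/(-212549 - 470151) = (31235 - 4*(-1/(12*(-2 - 1))))/(-212549 - 470151) = (31235 - 4/((-12*(-3))))/(-682700) = (31235 - 4/36)*(-1/682700) = (31235 - 4*1/36)*(-1/682700) = (31235 - ⅑)*(-1/682700) = (281114/9)*(-1/682700) = -140557/3072150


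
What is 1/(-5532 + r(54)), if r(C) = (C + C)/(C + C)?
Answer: -1/5531 ≈ -0.00018080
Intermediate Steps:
r(C) = 1 (r(C) = (2*C)/((2*C)) = (2*C)*(1/(2*C)) = 1)
1/(-5532 + r(54)) = 1/(-5532 + 1) = 1/(-5531) = -1/5531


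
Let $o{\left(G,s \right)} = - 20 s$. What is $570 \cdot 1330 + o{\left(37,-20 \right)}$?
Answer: $758500$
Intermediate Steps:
$570 \cdot 1330 + o{\left(37,-20 \right)} = 570 \cdot 1330 - -400 = 758100 + 400 = 758500$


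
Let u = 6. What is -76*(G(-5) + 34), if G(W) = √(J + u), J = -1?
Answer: -2584 - 76*√5 ≈ -2753.9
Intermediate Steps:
G(W) = √5 (G(W) = √(-1 + 6) = √5)
-76*(G(-5) + 34) = -76*(√5 + 34) = -76*(34 + √5) = -2584 - 76*√5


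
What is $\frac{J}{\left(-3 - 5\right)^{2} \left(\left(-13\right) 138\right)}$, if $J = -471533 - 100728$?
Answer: $\frac{572261}{114816} \approx 4.9842$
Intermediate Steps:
$J = -572261$
$\frac{J}{\left(-3 - 5\right)^{2} \left(\left(-13\right) 138\right)} = - \frac{572261}{\left(-3 - 5\right)^{2} \left(\left(-13\right) 138\right)} = - \frac{572261}{\left(-8\right)^{2} \left(-1794\right)} = - \frac{572261}{64 \left(-1794\right)} = - \frac{572261}{-114816} = \left(-572261\right) \left(- \frac{1}{114816}\right) = \frac{572261}{114816}$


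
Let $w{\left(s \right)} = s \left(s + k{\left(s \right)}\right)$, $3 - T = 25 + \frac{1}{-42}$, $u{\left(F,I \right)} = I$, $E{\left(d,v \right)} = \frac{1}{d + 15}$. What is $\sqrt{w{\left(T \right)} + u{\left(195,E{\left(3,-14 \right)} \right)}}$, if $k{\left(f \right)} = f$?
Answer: $\frac{\sqrt{425989}}{21} \approx 31.08$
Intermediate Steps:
$E{\left(d,v \right)} = \frac{1}{15 + d}$
$T = - \frac{923}{42}$ ($T = 3 - \left(25 + \frac{1}{-42}\right) = 3 - \left(25 - \frac{1}{42}\right) = 3 - \frac{1049}{42} = - \frac{923}{42} \approx -21.976$)
$w{\left(s \right)} = 2 s^{2}$ ($w{\left(s \right)} = s \left(s + s\right) = s 2 s = 2 s^{2}$)
$\sqrt{w{\left(T \right)} + u{\left(195,E{\left(3,-14 \right)} \right)}} = \sqrt{2 \left(- \frac{923}{42}\right)^{2} + \frac{1}{15 + 3}} = \sqrt{2 \cdot \frac{851929}{1764} + \frac{1}{18}} = \sqrt{\frac{851929}{882} + \frac{1}{18}} = \sqrt{\frac{425989}{441}} = \frac{\sqrt{425989}}{21}$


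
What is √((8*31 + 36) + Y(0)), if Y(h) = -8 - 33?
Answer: 9*√3 ≈ 15.588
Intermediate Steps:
Y(h) = -41
√((8*31 + 36) + Y(0)) = √((8*31 + 36) - 41) = √((248 + 36) - 41) = √(284 - 41) = √243 = 9*√3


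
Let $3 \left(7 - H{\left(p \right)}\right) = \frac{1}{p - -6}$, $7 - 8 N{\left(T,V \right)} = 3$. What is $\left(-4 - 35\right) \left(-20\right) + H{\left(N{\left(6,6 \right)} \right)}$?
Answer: $\frac{30691}{39} \approx 786.95$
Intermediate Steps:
$N{\left(T,V \right)} = \frac{1}{2}$ ($N{\left(T,V \right)} = \frac{7}{8} - \frac{3}{8} = \frac{1}{2}$)
$H{\left(p \right)} = 7 - \frac{1}{3 \left(6 + p\right)}$ ($H{\left(p \right)} = 7 - \frac{1}{3 \left(p - -6\right)} = 7 - \frac{1}{3 \left(p + 6\right)} = 7 - \frac{1}{3 \left(6 + p\right)}$)
$\left(-4 - 35\right) \left(-20\right) + H{\left(N{\left(6,6 \right)} \right)} = \left(-4 - 35\right) \left(-20\right) + \frac{125 + 21 \cdot \frac{1}{2}}{3 \left(6 + \frac{1}{2}\right)} = \left(-4 - 35\right) \left(-20\right) + \frac{125 + \frac{21}{2}}{3 \cdot \frac{13}{2}} = \left(-39\right) \left(-20\right) + \frac{1}{3} \cdot \frac{2}{13} \cdot \frac{271}{2} = 780 + \frac{271}{39} = \frac{30691}{39}$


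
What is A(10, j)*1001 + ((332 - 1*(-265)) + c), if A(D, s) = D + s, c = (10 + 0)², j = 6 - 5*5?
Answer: -8312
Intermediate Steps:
j = -19 (j = 6 - 25 = -19)
c = 100 (c = 10² = 100)
A(10, j)*1001 + ((332 - 1*(-265)) + c) = (10 - 19)*1001 + ((332 - 1*(-265)) + 100) = -9*1001 + ((332 + 265) + 100) = -9009 + (597 + 100) = -9009 + 697 = -8312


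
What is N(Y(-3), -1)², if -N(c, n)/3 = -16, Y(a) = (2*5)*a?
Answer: 2304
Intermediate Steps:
Y(a) = 10*a
N(c, n) = 48 (N(c, n) = -3*(-16) = 48)
N(Y(-3), -1)² = 48² = 2304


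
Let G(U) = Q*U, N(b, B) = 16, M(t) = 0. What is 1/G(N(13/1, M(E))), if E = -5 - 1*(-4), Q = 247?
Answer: 1/3952 ≈ 0.00025304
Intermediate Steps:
E = -1 (E = -5 + 4 = -1)
G(U) = 247*U
1/G(N(13/1, M(E))) = 1/(247*16) = 1/3952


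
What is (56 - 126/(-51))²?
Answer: 988036/289 ≈ 3418.8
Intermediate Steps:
(56 - 126/(-51))² = (56 - 126*(-1/51))² = (56 + 42/17)² = (994/17)² = 988036/289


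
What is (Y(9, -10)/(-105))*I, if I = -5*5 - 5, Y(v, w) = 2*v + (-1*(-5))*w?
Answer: -64/7 ≈ -9.1429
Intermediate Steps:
Y(v, w) = 2*v + 5*w
I = -30 (I = -25 - 5 = -30)
(Y(9, -10)/(-105))*I = ((2*9 + 5*(-10))/(-105))*(-30) = ((18 - 50)*(-1/105))*(-30) = -32*(-1/105)*(-30) = (32/105)*(-30) = -64/7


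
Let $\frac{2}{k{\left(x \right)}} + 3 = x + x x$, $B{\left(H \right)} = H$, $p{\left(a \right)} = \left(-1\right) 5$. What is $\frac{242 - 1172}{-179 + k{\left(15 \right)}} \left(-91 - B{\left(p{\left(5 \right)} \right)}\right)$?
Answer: $- \frac{18955260}{42421} \approx -446.84$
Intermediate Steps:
$p{\left(a \right)} = -5$
$k{\left(x \right)} = \frac{2}{-3 + x + x^{2}}$ ($k{\left(x \right)} = \frac{2}{-3 + \left(x + x x\right)} = \frac{2}{-3 + \left(x + x^{2}\right)} = \frac{2}{-3 + x + x^{2}}$)
$\frac{242 - 1172}{-179 + k{\left(15 \right)}} \left(-91 - B{\left(p{\left(5 \right)} \right)}\right) = \frac{242 - 1172}{-179 + \frac{2}{-3 + 15 + 15^{2}}} \left(-91 - -5\right) = - \frac{930}{-179 + \frac{2}{-3 + 15 + 225}} \left(-91 + 5\right) = - \frac{930}{-179 + \frac{2}{237}} \left(-86\right) = - \frac{930}{- \frac{42421}{237}} \left(-86\right) = \left(-930\right) \left(- \frac{237}{42421}\right) \left(-86\right) = \frac{220410}{42421} \left(-86\right) = - \frac{18955260}{42421}$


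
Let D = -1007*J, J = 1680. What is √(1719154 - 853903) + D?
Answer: -1691760 + 3*√96139 ≈ -1.6908e+6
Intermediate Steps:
D = -1691760 (D = -1007*1680 = -1691760)
√(1719154 - 853903) + D = √(1719154 - 853903) - 1691760 = √865251 - 1691760 = 3*√96139 - 1691760 = -1691760 + 3*√96139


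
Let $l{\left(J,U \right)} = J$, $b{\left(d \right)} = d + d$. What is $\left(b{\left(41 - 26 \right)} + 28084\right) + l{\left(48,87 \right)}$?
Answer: $28162$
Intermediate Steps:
$b{\left(d \right)} = 2 d$
$\left(b{\left(41 - 26 \right)} + 28084\right) + l{\left(48,87 \right)} = \left(2 \left(41 - 26\right) + 28084\right) + 48 = \left(2 \cdot 15 + 28084\right) + 48 = \left(30 + 28084\right) + 48 = 28114 + 48 = 28162$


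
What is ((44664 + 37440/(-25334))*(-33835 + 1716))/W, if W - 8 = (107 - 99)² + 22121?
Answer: -18171008455992/281118731 ≈ -64638.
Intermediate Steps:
W = 22193 (W = 8 + ((107 - 99)² + 22121) = 8 + (8² + 22121) = 8 + (64 + 22121) = 8 + 22185 = 22193)
((44664 + 37440/(-25334))*(-33835 + 1716))/W = ((44664 + 37440/(-25334))*(-33835 + 1716))/22193 = ((44664 + 37440*(-1/25334))*(-32119))*(1/22193) = ((44664 - 18720/12667)*(-32119))*(1/22193) = ((565740168/12667)*(-32119))*(1/22193) = -18171008455992/12667*1/22193 = -18171008455992/281118731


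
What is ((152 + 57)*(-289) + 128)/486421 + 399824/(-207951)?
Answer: -207016620527/101151733371 ≈ -2.0466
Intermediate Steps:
((152 + 57)*(-289) + 128)/486421 + 399824/(-207951) = (209*(-289) + 128)*(1/486421) + 399824*(-1/207951) = (-60401 + 128)*(1/486421) - 399824/207951 = -60273*1/486421 - 399824/207951 = -60273/486421 - 399824/207951 = -207016620527/101151733371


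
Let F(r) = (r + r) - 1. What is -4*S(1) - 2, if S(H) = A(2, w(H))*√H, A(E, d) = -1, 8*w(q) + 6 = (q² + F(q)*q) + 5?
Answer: 2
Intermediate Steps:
F(r) = -1 + 2*r (F(r) = 2*r - 1 = -1 + 2*r)
w(q) = -⅛ + q²/8 + q*(-1 + 2*q)/8 (w(q) = -¾ + ((q² + (-1 + 2*q)*q) + 5)/8 = -¾ + ((q² + q*(-1 + 2*q)) + 5)/8 = -¾ + (5 + q² + q*(-1 + 2*q))/8 = -¾ + (5/8 + q²/8 + q*(-1 + 2*q)/8) = -⅛ + q²/8 + q*(-1 + 2*q)/8)
S(H) = -√H
-4*S(1) - 2 = -(-4)*√1 - 2 = -(-4) - 2 = -4*(-1) - 2 = 4 - 2 = 2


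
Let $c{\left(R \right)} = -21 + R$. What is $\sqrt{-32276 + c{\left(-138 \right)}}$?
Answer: $i \sqrt{32435} \approx 180.1 i$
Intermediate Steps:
$\sqrt{-32276 + c{\left(-138 \right)}} = \sqrt{-32276 - 159} = \sqrt{-32435} = i \sqrt{32435}$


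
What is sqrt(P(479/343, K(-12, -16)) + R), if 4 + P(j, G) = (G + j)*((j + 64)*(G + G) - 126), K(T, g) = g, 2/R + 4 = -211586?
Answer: sqrt(4739969559896727155)/12095895 ≈ 179.99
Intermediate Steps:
R = -1/105795 (R = 2/(-4 - 211586) = 2/(-211590) = 2*(-1/211590) = -1/105795 ≈ -9.4522e-6)
P(j, G) = -4 + (-126 + 2*G*(64 + j))*(G + j) (P(j, G) = -4 + (G + j)*((j + 64)*(G + G) - 126) = -4 + (G + j)*((64 + j)*(2*G) - 126) = -4 + (G + j)*(2*G*(64 + j) - 126) = -4 + (G + j)*(-126 + 2*G*(64 + j)) = -4 + (-126 + 2*G*(64 + j))*(G + j))
sqrt(P(479/343, K(-12, -16)) + R) = sqrt((-4 - 126*(-16) - 60354/343 + 128*(-16)**2 + 2*(-16)*(479/343)**2 + 2*(479/343)*(-16)**2 + 128*(-16)*(479/343)) - 1/105795) = sqrt((-4 + 2016 - 60354/343 + 128*256 + 2*(-16)*(479*(1/343))**2 + 2*(479*(1/343))*256 + 128*(-16)*(479*(1/343))) - 1/105795) = sqrt((-4 + 2016 - 126*479/343 + 32768 + 2*(-16)*(479/343)**2 + 2*(479/343)*256 + 128*(-16)*(479/343)) - 1/105795) = sqrt((-4 + 2016 - 8622/49 + 32768 + 2*(-16)*(229441/117649) + 245248/343 - 980992/343) - 1/105795) = sqrt((-4 + 2016 - 8622/49 + 32768 - 7342112/117649 + 245248/343 - 980992/343) - 1/105795) = sqrt(3811428494/117649 - 1/105795) = sqrt(403230077405081/12446675955) = sqrt(4739969559896727155)/12095895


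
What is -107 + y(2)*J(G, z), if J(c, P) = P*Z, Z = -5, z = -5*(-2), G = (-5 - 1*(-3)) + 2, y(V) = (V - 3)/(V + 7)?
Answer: -913/9 ≈ -101.44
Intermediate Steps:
y(V) = (-3 + V)/(7 + V)
G = 0 (G = (-5 + 3) + 2 = -2 + 2 = 0)
z = 10
J(c, P) = -5*P (J(c, P) = P*(-5) = -5*P)
-107 + y(2)*J(G, z) = -107 + ((-3 + 2)/(7 + 2))*(-5*10) = -107 + (-1/9)*(-50) = -107 + ((1/9)*(-1))*(-50) = -107 - 1/9*(-50) = -107 + 50/9 = -913/9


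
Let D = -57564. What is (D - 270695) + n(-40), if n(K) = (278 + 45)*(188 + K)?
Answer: -280455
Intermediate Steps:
n(K) = 60724 + 323*K (n(K) = 323*(188 + K) = 60724 + 323*K)
(D - 270695) + n(-40) = (-57564 - 270695) + (60724 + 323*(-40)) = -328259 + (60724 - 12920) = -328259 + 47804 = -280455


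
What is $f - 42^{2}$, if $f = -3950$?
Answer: $-5714$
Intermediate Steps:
$f - 42^{2} = -3950 - 42^{2} = -3950 - 1764 = -5714$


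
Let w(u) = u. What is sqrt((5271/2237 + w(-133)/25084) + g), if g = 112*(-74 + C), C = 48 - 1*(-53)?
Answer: sqrt(2382236390942345945)/28056454 ≈ 55.012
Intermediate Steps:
C = 101 (C = 48 + 53 = 101)
g = 3024 (g = 112*(-74 + 101) = 112*27 = 3024)
sqrt((5271/2237 + w(-133)/25084) + g) = sqrt((5271/2237 - 133/25084) + 3024) = sqrt(131920243/56112908 + 3024) = sqrt(169817354035/56112908) = sqrt(2382236390942345945)/28056454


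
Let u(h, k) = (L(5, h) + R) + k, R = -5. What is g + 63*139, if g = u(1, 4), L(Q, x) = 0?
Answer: 8756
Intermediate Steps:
u(h, k) = -5 + k (u(h, k) = (0 - 5) + k = -5 + k)
g = -1 (g = -5 + 4 = -1)
g + 63*139 = -1 + 63*139 = -1 + 8757 = 8756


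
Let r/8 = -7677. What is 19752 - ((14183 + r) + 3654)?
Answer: 63331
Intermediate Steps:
r = -61416 (r = 8*(-7677) = -61416)
19752 - ((14183 + r) + 3654) = 19752 - ((14183 - 61416) + 3654) = 19752 - (-47233 + 3654) = 19752 - 1*(-43579) = 19752 + 43579 = 63331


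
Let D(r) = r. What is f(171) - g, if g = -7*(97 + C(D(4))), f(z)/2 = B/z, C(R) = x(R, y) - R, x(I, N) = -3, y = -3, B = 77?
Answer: 107884/171 ≈ 630.90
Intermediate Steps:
C(R) = -3 - R
f(z) = 154/z (f(z) = 2*(77/z) = 154/z)
g = -630 (g = -7*(97 + (-3 - 1*4)) = -7*(97 + (-3 - 4)) = -7*(97 - 7) = -7*90 = -630)
f(171) - g = 154/171 - 1*(-630) = 154*(1/171) + 630 = 154/171 + 630 = 107884/171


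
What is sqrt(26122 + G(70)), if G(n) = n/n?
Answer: sqrt(26123) ≈ 161.63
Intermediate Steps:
G(n) = 1
sqrt(26122 + G(70)) = sqrt(26122 + 1) = sqrt(26123)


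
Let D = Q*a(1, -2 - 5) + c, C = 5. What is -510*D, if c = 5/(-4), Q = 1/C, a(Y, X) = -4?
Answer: 2091/2 ≈ 1045.5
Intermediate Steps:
Q = 1/5 ≈ 0.20000
c = -5/4 (c = 5*(-1/4) = -5/4 ≈ -1.2500)
D = -41/20 (D = (1/5)*(-4) - 5/4 = -4/5 - 5/4 = -41/20 ≈ -2.0500)
-510*D = -510*(-41/20) = 2091/2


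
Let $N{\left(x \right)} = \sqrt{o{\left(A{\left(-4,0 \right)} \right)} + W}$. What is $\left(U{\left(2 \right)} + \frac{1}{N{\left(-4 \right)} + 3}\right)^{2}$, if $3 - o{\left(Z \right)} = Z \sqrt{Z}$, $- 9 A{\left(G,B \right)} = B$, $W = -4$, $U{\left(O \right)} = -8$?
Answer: $\frac{\left(77 + i\right)^{2}}{100} \approx 59.28 + 1.54 i$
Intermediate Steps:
$A{\left(G,B \right)} = - \frac{B}{9}$
$o{\left(Z \right)} = 3 - Z^{\frac{3}{2}}$ ($o{\left(Z \right)} = 3 - Z \sqrt{Z} = 3 - Z^{\frac{3}{2}}$)
$N{\left(x \right)} = i$ ($N{\left(x \right)} = \sqrt{\left(3 - \left(\left(- \frac{1}{9}\right) 0\right)^{\frac{3}{2}}\right) - 4} = \sqrt{\left(3 - 0^{\frac{3}{2}}\right) - 4} = \sqrt{\left(3 - 0\right) - 4} = \sqrt{\left(3 + 0\right) - 4} = \sqrt{3 - 4} = \sqrt{-1} = i$)
$\left(U{\left(2 \right)} + \frac{1}{N{\left(-4 \right)} + 3}\right)^{2} = \left(-8 + \frac{1}{i + 3}\right)^{2} = \left(-8 + \frac{1}{3 + i}\right)^{2} = \left(-8 + \frac{3 - i}{10}\right)^{2}$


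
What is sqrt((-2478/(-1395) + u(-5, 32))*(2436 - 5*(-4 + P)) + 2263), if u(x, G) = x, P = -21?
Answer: 2*I*sqrt(323947365)/465 ≈ 77.413*I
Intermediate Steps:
sqrt((-2478/(-1395) + u(-5, 32))*(2436 - 5*(-4 + P)) + 2263) = sqrt((-2478/(-1395) - 5)*(2436 - 5*(-4 - 21)) + 2263) = sqrt((-2478*(-1/1395) - 5)*(2436 - 5*(-25)) + 2263) = sqrt((826/465 - 5)*(2436 + 125) + 2263) = sqrt(-1499/465*2561 + 2263) = sqrt(-3838939/465 + 2263) = sqrt(-2786644/465) = 2*I*sqrt(323947365)/465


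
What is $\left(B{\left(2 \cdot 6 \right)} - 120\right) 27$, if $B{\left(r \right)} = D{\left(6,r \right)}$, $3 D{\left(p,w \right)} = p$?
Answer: $-3186$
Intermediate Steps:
$D{\left(p,w \right)} = \frac{p}{3}$
$B{\left(r \right)} = 2$ ($B{\left(r \right)} = \frac{1}{3} \cdot 6 = 2$)
$\left(B{\left(2 \cdot 6 \right)} - 120\right) 27 = \left(2 - 120\right) 27 = \left(-118\right) 27 = -3186$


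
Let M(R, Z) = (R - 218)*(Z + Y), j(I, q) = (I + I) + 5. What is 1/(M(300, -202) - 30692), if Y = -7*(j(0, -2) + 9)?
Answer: -1/55292 ≈ -1.8086e-5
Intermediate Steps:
j(I, q) = 5 + 2*I (j(I, q) = 2*I + 5 = 5 + 2*I)
Y = -98 (Y = -7*((5 + 2*0) + 9) = -7*((5 + 0) + 9) = -7*(5 + 9) = -7*14 = -98)
M(R, Z) = (-218 + R)*(-98 + Z) (M(R, Z) = (R - 218)*(Z - 98) = (-218 + R)*(-98 + Z))
1/(M(300, -202) - 30692) = 1/((21364 - 218*(-202) - 98*300 + 300*(-202)) - 30692) = 1/((21364 + 44036 - 29400 - 60600) - 30692) = 1/(-24600 - 30692) = 1/(-55292) = -1/55292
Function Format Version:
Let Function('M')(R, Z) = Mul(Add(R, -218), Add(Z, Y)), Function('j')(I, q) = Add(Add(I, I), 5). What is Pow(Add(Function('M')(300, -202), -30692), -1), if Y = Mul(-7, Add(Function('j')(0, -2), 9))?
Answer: Rational(-1, 55292) ≈ -1.8086e-5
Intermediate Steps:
Function('j')(I, q) = Add(5, Mul(2, I)) (Function('j')(I, q) = Add(Mul(2, I), 5) = Add(5, Mul(2, I)))
Y = -98 (Y = Mul(-7, Add(Add(5, Mul(2, 0)), 9)) = Mul(-7, Add(Add(5, 0), 9)) = Mul(-7, Add(5, 9)) = Mul(-7, 14) = -98)
Function('M')(R, Z) = Mul(Add(-218, R), Add(-98, Z)) (Function('M')(R, Z) = Mul(Add(R, -218), Add(Z, -98)) = Mul(Add(-218, R), Add(-98, Z)))
Pow(Add(Function('M')(300, -202), -30692), -1) = Pow(Add(Add(21364, Mul(-218, -202), Mul(-98, 300), Mul(300, -202)), -30692), -1) = Pow(Add(Add(21364, 44036, -29400, -60600), -30692), -1) = Pow(Add(-24600, -30692), -1) = Pow(-55292, -1) = Rational(-1, 55292)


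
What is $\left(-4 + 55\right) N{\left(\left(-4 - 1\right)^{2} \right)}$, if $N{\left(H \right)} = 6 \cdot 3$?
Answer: $918$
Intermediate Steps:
$N{\left(H \right)} = 18$
$\left(-4 + 55\right) N{\left(\left(-4 - 1\right)^{2} \right)} = \left(-4 + 55\right) 18 = 51 \cdot 18 = 918$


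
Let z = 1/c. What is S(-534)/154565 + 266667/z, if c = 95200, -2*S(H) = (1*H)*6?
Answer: 3923895038197602/154565 ≈ 2.5387e+10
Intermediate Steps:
S(H) = -3*H (S(H) = -1*H*6/2 = -H*6/2 = -3*H)
z = 1/95200 ≈ 1.0504e-5
S(-534)/154565 + 266667/z = -3*(-534)/154565 + 266667/(1/95200) = 1602*(1/154565) + 266667*95200 = 1602/154565 + 25386698400 = 3923895038197602/154565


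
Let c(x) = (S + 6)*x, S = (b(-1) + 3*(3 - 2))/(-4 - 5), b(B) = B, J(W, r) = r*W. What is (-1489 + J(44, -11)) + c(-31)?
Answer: -19369/9 ≈ -2152.1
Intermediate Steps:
J(W, r) = W*r
S = -2/9 (S = (-1 + 3*(3 - 2))/(-4 - 5) = (-1 + 3*1)/(-9) = (-1 + 3)*(-⅑) = 2*(-⅑) = -2/9 ≈ -0.22222)
c(x) = 52*x/9 (c(x) = (-2/9 + 6)*x = 52*x/9)
(-1489 + J(44, -11)) + c(-31) = (-1489 + 44*(-11)) + (52/9)*(-31) = (-1489 - 484) - 1612/9 = -1973 - 1612/9 = -19369/9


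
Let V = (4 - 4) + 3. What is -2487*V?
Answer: -7461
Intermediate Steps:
V = 3 (V = 0 + 3 = 3)
-2487*V = -2487*3 = -7461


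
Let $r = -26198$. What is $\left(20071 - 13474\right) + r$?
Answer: $-19601$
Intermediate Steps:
$\left(20071 - 13474\right) + r = \left(20071 - 13474\right) - 26198 = 6597 - 26198 = -19601$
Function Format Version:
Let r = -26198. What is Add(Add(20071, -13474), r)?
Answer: -19601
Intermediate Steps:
Add(Add(20071, -13474), r) = Add(Add(20071, -13474), -26198) = Add(6597, -26198) = -19601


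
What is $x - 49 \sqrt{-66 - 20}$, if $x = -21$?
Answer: $-21 - 49 i \sqrt{86} \approx -21.0 - 454.41 i$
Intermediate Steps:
$x - 49 \sqrt{-66 - 20} = -21 - 49 \sqrt{-66 - 20} = -21 - 49 \sqrt{-86} = -21 - 49 i \sqrt{86}$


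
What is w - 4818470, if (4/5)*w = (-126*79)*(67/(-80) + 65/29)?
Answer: -4487750249/928 ≈ -4.8359e+6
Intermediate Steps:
w = -16210089/928 (w = 5*((-126*79)*(67/(-80) + 65/29))/4 = 5*(-9954*(67*(-1/80) + 65*(1/29)))/4 = 5*(-9954*(-67/80 + 65/29))/4 = 5*(-9954*3257/2320)/4 = (5/4)*(-16210089/1160) = -16210089/928 ≈ -17468.)
w - 4818470 = -16210089/928 - 4818470 = -4487750249/928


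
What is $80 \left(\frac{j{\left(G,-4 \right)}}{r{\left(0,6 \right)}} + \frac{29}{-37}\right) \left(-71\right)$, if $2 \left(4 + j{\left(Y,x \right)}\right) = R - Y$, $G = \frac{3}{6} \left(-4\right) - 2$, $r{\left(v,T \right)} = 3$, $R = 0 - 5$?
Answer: $\frac{479960}{37} \approx 12972.0$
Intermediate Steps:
$R = -5$
$G = -4$ ($G = 3 \cdot \frac{1}{6} \left(-4\right) - 2 = \frac{1}{2} \left(-4\right) - 2 = -2 - 2 = -4$)
$j{\left(Y,x \right)} = - \frac{13}{2} - \frac{Y}{2}$ ($j{\left(Y,x \right)} = -4 + \frac{-5 - Y}{2} = -4 - \left(\frac{5}{2} + \frac{Y}{2}\right) = - \frac{13}{2} - \frac{Y}{2}$)
$80 \left(\frac{j{\left(G,-4 \right)}}{r{\left(0,6 \right)}} + \frac{29}{-37}\right) \left(-71\right) = 80 \left(\frac{- \frac{13}{2} - -2}{3} + \frac{29}{-37}\right) \left(-71\right) = 80 \left(\left(- \frac{13}{2} + 2\right) \frac{1}{3} + 29 \left(- \frac{1}{37}\right)\right) \left(-71\right) = 80 \left(\left(- \frac{9}{2}\right) \frac{1}{3} - \frac{29}{37}\right) \left(-71\right) = 80 \left(- \frac{3}{2} - \frac{29}{37}\right) \left(-71\right) = 80 \left(- \frac{169}{74}\right) \left(-71\right) = \left(- \frac{6760}{37}\right) \left(-71\right) = \frac{479960}{37}$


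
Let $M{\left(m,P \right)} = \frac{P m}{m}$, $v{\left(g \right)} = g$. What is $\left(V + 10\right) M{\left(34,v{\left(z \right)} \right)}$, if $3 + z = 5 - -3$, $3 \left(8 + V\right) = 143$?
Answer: $\frac{745}{3} \approx 248.33$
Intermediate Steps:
$V = \frac{119}{3}$ ($V = -8 + \frac{1}{3} \cdot 143 = -8 + \frac{143}{3} = \frac{119}{3} \approx 39.667$)
$z = 5$ ($z = -3 + \left(5 - -3\right) = -3 + \left(5 + 3\right) = -3 + 8 = 5$)
$M{\left(m,P \right)} = P$
$\left(V + 10\right) M{\left(34,v{\left(z \right)} \right)} = \left(\frac{119}{3} + 10\right) 5 = \frac{149}{3} \cdot 5 = \frac{745}{3}$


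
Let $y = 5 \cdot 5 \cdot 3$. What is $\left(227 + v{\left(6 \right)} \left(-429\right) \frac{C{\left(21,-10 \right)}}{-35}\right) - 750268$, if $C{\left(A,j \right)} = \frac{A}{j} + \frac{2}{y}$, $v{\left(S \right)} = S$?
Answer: $- \frac{656419294}{875} \approx -7.5019 \cdot 10^{5}$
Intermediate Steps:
$y = 75$ ($y = 25 \cdot 3 = 75$)
$C{\left(A,j \right)} = \frac{2}{75} + \frac{A}{j}$ ($C{\left(A,j \right)} = \frac{A}{j} + \frac{2}{75} = \frac{2}{75} + \frac{A}{j}$)
$\left(227 + v{\left(6 \right)} \left(-429\right) \frac{C{\left(21,-10 \right)}}{-35}\right) - 750268 = \left(227 + 6 \left(-429\right) \frac{\frac{2}{75} + \frac{21}{-10}}{-35}\right) - 750268 = \left(227 - 2574 \left(\frac{2}{75} + 21 \left(- \frac{1}{10}\right)\right) \left(- \frac{1}{35}\right)\right) - 750268 = \left(227 - 2574 \left(\frac{2}{75} - \frac{21}{10}\right) \left(- \frac{1}{35}\right)\right) - 750268 = \left(227 - 2574 \left(\left(- \frac{311}{150}\right) \left(- \frac{1}{35}\right)\right)\right) - 750268 = \left(227 - \frac{133419}{875}\right) - 750268 = \frac{65206}{875} - 750268 = - \frac{656419294}{875}$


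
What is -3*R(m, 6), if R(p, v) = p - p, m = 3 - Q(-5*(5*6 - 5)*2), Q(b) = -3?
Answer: 0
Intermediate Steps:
m = 6 (m = 3 - 1*(-3) = 3 + 3 = 6)
R(p, v) = 0
-3*R(m, 6) = -3*0 = 0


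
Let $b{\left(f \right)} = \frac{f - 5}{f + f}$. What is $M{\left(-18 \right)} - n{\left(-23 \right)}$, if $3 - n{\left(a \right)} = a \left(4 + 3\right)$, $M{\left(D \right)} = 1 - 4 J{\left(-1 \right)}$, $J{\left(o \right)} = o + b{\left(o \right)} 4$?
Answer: $-207$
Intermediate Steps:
$b{\left(f \right)} = \frac{-5 + f}{2 f}$
$J{\left(o \right)} = o + \frac{2 \left(-5 + o\right)}{o}$ ($J{\left(o \right)} = o + \frac{-5 + o}{2 o} 4 = o + \frac{2 \left(-5 + o\right)}{o}$)
$M{\left(D \right)} = -43$ ($M{\left(D \right)} = 1 - 4 \left(2 - 1 - \frac{10}{-1}\right) = 1 - 4 \left(2 - 1 - -10\right) = 1 - 4 \left(2 - 1 + 10\right) = 1 - 44 = -43$)
$n{\left(a \right)} = 3 - 7 a$ ($n{\left(a \right)} = 3 - a \left(4 + 3\right) = 3 - a 7 = 3 - 7 a$)
$M{\left(-18 \right)} - n{\left(-23 \right)} = -43 - \left(3 - -161\right) = -43 - \left(3 + 161\right) = -43 - 164 = -207$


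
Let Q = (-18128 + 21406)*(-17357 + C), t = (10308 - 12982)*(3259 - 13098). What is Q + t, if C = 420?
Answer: -29210000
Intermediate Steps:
t = 26309486 (t = -2674*(-9839) = 26309486)
Q = -55519486 (Q = (-18128 + 21406)*(-17357 + 420) = 3278*(-16937) = -55519486)
Q + t = -55519486 + 26309486 = -29210000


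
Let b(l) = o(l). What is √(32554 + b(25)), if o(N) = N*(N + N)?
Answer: 6*√939 ≈ 183.86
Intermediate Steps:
o(N) = 2*N² (o(N) = N*(2*N) = 2*N²)
b(l) = 2*l²
√(32554 + b(25)) = √(32554 + 2*25²) = √(32554 + 2*625) = √(32554 + 1250) = √33804 = 6*√939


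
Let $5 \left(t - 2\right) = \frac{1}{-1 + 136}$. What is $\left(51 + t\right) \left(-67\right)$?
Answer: $- \frac{2396992}{675} \approx -3551.1$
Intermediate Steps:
$t = \frac{1351}{675}$ ($t = 2 + \frac{1}{5 \left(-1 + 136\right)} = 2 + \frac{1}{5 \cdot 135} = 2 + \frac{1}{5} \cdot \frac{1}{135} = 2 + \frac{1}{675} = \frac{1351}{675} \approx 2.0015$)
$\left(51 + t\right) \left(-67\right) = \left(51 + \frac{1351}{675}\right) \left(-67\right) = \frac{35776}{675} \left(-67\right) = - \frac{2396992}{675}$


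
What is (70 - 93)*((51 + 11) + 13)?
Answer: -1725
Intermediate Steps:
(70 - 93)*((51 + 11) + 13) = -23*(62 + 13) = -23*75 = -1725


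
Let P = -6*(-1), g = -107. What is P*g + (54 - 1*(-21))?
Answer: -567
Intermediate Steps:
P = 6
P*g + (54 - 1*(-21)) = 6*(-107) + (54 - 1*(-21)) = -642 + (54 + 21) = -642 + 75 = -567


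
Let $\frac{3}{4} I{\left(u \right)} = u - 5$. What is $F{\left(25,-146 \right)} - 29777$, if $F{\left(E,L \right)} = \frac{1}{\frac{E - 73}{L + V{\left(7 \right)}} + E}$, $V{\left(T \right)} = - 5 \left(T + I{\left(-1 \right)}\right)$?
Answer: $- \frac{35464360}{1191} \approx -29777.0$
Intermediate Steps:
$I{\left(u \right)} = - \frac{20}{3} + \frac{4 u}{3}$ ($I{\left(u \right)} = \frac{4 \left(u - 5\right)}{3} = \frac{4 \left(-5 + u\right)}{3} = - \frac{20}{3} + \frac{4 u}{3}$)
$V{\left(T \right)} = 40 - 5 T$ ($V{\left(T \right)} = - 5 \left(T + \left(- \frac{20}{3} + \frac{4}{3} \left(-1\right)\right)\right) = - 5 \left(T - 8\right) = - 5 \left(-8 + T\right) = 40 - 5 T$)
$F{\left(E,L \right)} = \frac{1}{E + \frac{-73 + E}{5 + L}}$ ($F{\left(E,L \right)} = \frac{1}{\frac{E - 73}{L + \left(40 - 35\right)} + E} = \frac{1}{\frac{-73 + E}{L + \left(40 - 35\right)} + E} = \frac{1}{\frac{-73 + E}{L + 5} + E} = \frac{1}{\frac{-73 + E}{5 + L} + E} = \frac{1}{E + \frac{-73 + E}{5 + L}}$)
$F{\left(25,-146 \right)} - 29777 = \frac{5 - 146}{-73 + 6 \cdot 25 + 25 \left(-146\right)} - 29777 = \frac{1}{-73 + 150 - 3650} \left(-141\right) - 29777 = \frac{1}{-3573} \left(-141\right) - 29777 = \left(- \frac{1}{3573}\right) \left(-141\right) - 29777 = \frac{47}{1191} - 29777 = - \frac{35464360}{1191}$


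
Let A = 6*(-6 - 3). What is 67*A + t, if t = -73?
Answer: -3691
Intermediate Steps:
A = -54 (A = 6*(-9) = -54)
67*A + t = 67*(-54) - 73 = -3618 - 73 = -3691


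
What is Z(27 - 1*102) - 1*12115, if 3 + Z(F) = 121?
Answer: -11997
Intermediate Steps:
Z(F) = 118 (Z(F) = -3 + 121 = 118)
Z(27 - 1*102) - 1*12115 = 118 - 1*12115 = 118 - 12115 = -11997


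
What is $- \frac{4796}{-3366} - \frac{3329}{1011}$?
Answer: $- \frac{96313}{51561} \approx -1.8679$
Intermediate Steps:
$- \frac{4796}{-3366} - \frac{3329}{1011} = \left(-4796\right) \left(- \frac{1}{3366}\right) - \frac{3329}{1011} = \frac{218}{153} - \frac{3329}{1011} = - \frac{96313}{51561}$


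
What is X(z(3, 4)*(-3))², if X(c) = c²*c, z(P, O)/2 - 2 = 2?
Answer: 191102976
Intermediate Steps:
z(P, O) = 8 (z(P, O) = 4 + 2*2 = 4 + 4 = 8)
X(c) = c³
X(z(3, 4)*(-3))² = ((8*(-3))³)² = ((-24)³)² = (-13824)² = 191102976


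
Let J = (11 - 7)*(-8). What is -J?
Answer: 32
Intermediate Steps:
J = -32 (J = 4*(-8) = -32)
-J = -1*(-32) = 32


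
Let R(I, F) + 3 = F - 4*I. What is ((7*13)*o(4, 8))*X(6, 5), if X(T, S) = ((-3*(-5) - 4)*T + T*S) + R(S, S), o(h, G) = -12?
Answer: -85176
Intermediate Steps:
R(I, F) = -3 + F - 4*I (R(I, F) = -3 + (F - 4*I) = -3 + F - 4*I)
X(T, S) = -3 - 3*S + 11*T + S*T (X(T, S) = ((-3*(-5) - 4)*T + T*S) + (-3 + S - 4*S) = ((15 - 4)*T + S*T) + (-3 - 3*S) = (11*T + S*T) + (-3 - 3*S) = -3 - 3*S + 11*T + S*T)
((7*13)*o(4, 8))*X(6, 5) = ((7*13)*(-12))*(-3 - 3*5 + 11*6 + 5*6) = (91*(-12))*(-3 - 15 + 66 + 30) = -1092*78 = -85176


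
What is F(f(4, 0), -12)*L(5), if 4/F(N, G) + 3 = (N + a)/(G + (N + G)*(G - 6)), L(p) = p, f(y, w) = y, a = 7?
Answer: -48/7 ≈ -6.8571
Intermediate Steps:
F(N, G) = 4/(-3 + (7 + N)/(G + (-6 + G)*(G + N))) (F(N, G) = 4/(-3 + (N + 7)/(G + (N + G)*(G - 6))) = 4/(-3 + (7 + N)/(G + (G + N)*(-6 + G))) = 4/(-3 + (7 + N)/(G + (-6 + G)*(G + N))))
F(f(4, 0), -12)*L(5) = (4*((-12)**2 - 6*4 - 5*(-12) - 12*4)/(7 - 3*(-12)**2 + 15*(-12) + 19*4 - 3*(-12)*4))*5 = (4*(144 - 24 + 60 - 48)/(7 - 3*144 - 180 + 76 + 144))*5 = (4*132/(7 - 432 - 180 + 76 + 144))*5 = (4*132/(-385))*5 = (4*(-1/385)*132)*5 = -48/35*5 = -48/7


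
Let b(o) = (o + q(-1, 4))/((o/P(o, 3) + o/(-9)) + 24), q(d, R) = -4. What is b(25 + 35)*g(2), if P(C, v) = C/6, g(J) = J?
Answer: 24/5 ≈ 4.8000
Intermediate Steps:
P(C, v) = C/6 (P(C, v) = C*(⅙) = C/6)
b(o) = (-4 + o)/(30 - o/9) (b(o) = (o - 4)/((o/((o/6)) + o/(-9)) + 24) = (-4 + o)/((o*(6/o) + o*(-⅑)) + 24) = (-4 + o)/((6 - o/9) + 24) = (-4 + o)/(30 - o/9))
b(25 + 35)*g(2) = (9*(-4 + (25 + 35))/(270 - (25 + 35)))*2 = (9*(-4 + 60)/(270 - 1*60))*2 = (9*56/(270 - 60))*2 = (9*56/210)*2 = (9*(1/210)*56)*2 = (12/5)*2 = 24/5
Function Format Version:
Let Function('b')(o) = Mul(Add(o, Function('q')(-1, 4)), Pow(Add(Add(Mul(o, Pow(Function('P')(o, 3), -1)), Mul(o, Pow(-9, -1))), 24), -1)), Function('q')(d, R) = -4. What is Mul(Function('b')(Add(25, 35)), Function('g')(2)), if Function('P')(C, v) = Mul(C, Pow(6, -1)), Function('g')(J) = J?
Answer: Rational(24, 5) ≈ 4.8000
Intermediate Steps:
Function('P')(C, v) = Mul(Rational(1, 6), C) (Function('P')(C, v) = Mul(C, Rational(1, 6)) = Mul(Rational(1, 6), C))
Function('b')(o) = Mul(Pow(Add(30, Mul(Rational(-1, 9), o)), -1), Add(-4, o)) (Function('b')(o) = Mul(Add(o, -4), Pow(Add(Add(Mul(o, Pow(Mul(Rational(1, 6), o), -1)), Mul(o, Pow(-9, -1))), 24), -1)) = Mul(Add(-4, o), Pow(Add(Add(Mul(o, Mul(6, Pow(o, -1))), Mul(o, Rational(-1, 9))), 24), -1)) = Mul(Add(-4, o), Pow(Add(Add(6, Mul(Rational(-1, 9), o)), 24), -1)) = Mul(Add(-4, o), Pow(Add(30, Mul(Rational(-1, 9), o)), -1)) = Mul(Pow(Add(30, Mul(Rational(-1, 9), o)), -1), Add(-4, o)))
Mul(Function('b')(Add(25, 35)), Function('g')(2)) = Mul(Mul(9, Pow(Add(270, Mul(-1, Add(25, 35))), -1), Add(-4, Add(25, 35))), 2) = Mul(Mul(9, Pow(Add(270, Mul(-1, 60)), -1), Add(-4, 60)), 2) = Mul(Mul(9, Pow(Add(270, -60), -1), 56), 2) = Mul(Mul(9, Pow(210, -1), 56), 2) = Mul(Mul(9, Rational(1, 210), 56), 2) = Mul(Rational(12, 5), 2) = Rational(24, 5)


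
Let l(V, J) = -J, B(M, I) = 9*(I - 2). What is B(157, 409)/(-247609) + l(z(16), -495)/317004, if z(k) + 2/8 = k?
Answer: -346206399/26164347812 ≈ -0.013232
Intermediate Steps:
z(k) = -¼ + k
B(M, I) = -18 + 9*I (B(M, I) = 9*(-2 + I) = -18 + 9*I)
B(157, 409)/(-247609) + l(z(16), -495)/317004 = (-18 + 9*409)/(-247609) - 1*(-495)/317004 = (-18 + 3681)*(-1/247609) + 495*(1/317004) = 3663*(-1/247609) + 165/105668 = -3663/247609 + 165/105668 = -346206399/26164347812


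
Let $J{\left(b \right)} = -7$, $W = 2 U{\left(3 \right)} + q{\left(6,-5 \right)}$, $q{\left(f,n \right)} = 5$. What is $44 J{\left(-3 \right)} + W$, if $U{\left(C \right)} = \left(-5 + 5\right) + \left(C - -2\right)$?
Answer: $-293$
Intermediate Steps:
$U{\left(C \right)} = 2 + C$ ($U{\left(C \right)} = 0 + \left(C + 2\right) = 0 + \left(2 + C\right) = 2 + C$)
$W = 15$ ($W = 2 \left(2 + 3\right) + 5 = 2 \cdot 5 + 5 = 10 + 5 = 15$)
$44 J{\left(-3 \right)} + W = 44 \left(-7\right) + 15 = -308 + 15 = -293$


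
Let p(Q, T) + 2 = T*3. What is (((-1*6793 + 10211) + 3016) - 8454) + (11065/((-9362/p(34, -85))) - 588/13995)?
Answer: -74956885727/43673730 ≈ -1716.3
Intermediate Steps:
p(Q, T) = -2 + 3*T (p(Q, T) = -2 + T*3 = -2 + 3*T)
(((-1*6793 + 10211) + 3016) - 8454) + (11065/((-9362/p(34, -85))) - 588/13995) = (((-1*6793 + 10211) + 3016) - 8454) + (11065/((-9362/(-2 + 3*(-85)))) - 588/13995) = (((-6793 + 10211) + 3016) - 8454) + (11065/((-9362/(-2 - 255))) - 588*1/13995) = ((3418 + 3016) - 8454) + (11065/((-9362/(-257))) - 196/4665) = (6434 - 8454) + (11065/((-9362*(-1/257))) - 196/4665) = -2020 + (11065/(9362/257) - 196/4665) = -2020 + (11065*(257/9362) - 196/4665) = -2020 + (2843705/9362 - 196/4665) = -2020 + 13264048873/43673730 = -74956885727/43673730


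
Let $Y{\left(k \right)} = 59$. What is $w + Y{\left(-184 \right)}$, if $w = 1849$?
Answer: $1908$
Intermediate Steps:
$w + Y{\left(-184 \right)} = 1849 + 59 = 1908$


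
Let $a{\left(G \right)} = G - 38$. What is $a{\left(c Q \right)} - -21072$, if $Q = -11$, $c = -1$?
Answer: $21045$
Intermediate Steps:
$a{\left(G \right)} = -38 + G$
$a{\left(c Q \right)} - -21072 = \left(-38 - -11\right) - -21072 = \left(-38 + 11\right) + 21072 = -27 + 21072 = 21045$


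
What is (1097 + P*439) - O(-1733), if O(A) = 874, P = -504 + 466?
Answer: -16459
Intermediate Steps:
P = -38
(1097 + P*439) - O(-1733) = (1097 - 38*439) - 1*874 = (1097 - 16682) - 874 = -15585 - 874 = -16459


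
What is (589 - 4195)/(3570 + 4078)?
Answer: -1803/3824 ≈ -0.47150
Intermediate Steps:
(589 - 4195)/(3570 + 4078) = -3606/7648 = -3606*1/7648 = -1803/3824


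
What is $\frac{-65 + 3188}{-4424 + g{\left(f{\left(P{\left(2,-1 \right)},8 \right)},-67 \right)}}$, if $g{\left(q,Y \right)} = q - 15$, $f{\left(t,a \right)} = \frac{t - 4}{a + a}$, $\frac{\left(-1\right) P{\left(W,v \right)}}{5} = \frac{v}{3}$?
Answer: $- \frac{149904}{213079} \approx -0.70351$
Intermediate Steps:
$P{\left(W,v \right)} = - \frac{5 v}{3}$ ($P{\left(W,v \right)} = - 5 \frac{v}{3} = - \frac{5 v}{3}$)
$f{\left(t,a \right)} = \frac{-4 + t}{2 a}$
$g{\left(q,Y \right)} = -15 + q$ ($g{\left(q,Y \right)} = q - 15 = -15 + q$)
$\frac{-65 + 3188}{-4424 + g{\left(f{\left(P{\left(2,-1 \right)},8 \right)},-67 \right)}} = \frac{-65 + 3188}{-4424 - \left(15 - \frac{-4 - - \frac{5}{3}}{2 \cdot 8}\right)} = \frac{3123}{-4424 - \left(15 - \frac{-4 + \frac{5}{3}}{16}\right)} = \frac{3123}{-4424 - \left(15 - - \frac{7}{48}\right)} = \frac{3123}{-4424 - \frac{727}{48}} = \frac{3123}{- \frac{213079}{48}} = 3123 \left(- \frac{48}{213079}\right) = - \frac{149904}{213079}$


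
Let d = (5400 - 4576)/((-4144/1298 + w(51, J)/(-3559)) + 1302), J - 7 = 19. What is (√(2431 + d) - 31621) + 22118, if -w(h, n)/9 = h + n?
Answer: -9503 + 3*√2432320736231706861695/3000423391 ≈ -9453.7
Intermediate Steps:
J = 26 (J = 7 + 19 = 26)
w(h, n) = -9*h - 9*n (w(h, n) = -9*(h + n) = -9*h - 9*n)
d = 1903267784/3000423391 (d = (5400 - 4576)/((-4144/1298 + (-9*51 - 9*26)/(-3559)) + 1302) = 824/((-4144*1/1298 + (-459 - 234)*(-1/3559)) + 1302) = 824/((-2072/649 - 693*(-1/3559)) + 1302) = 824/((-2072/649 + 693/3559) + 1302) = 824/(-6924491/2309791 + 1302) = 824/(3000423391/2309791) = 824*(2309791/3000423391) = 1903267784/3000423391 ≈ 0.63433)
(√(2431 + d) - 31621) + 22118 = (√(2431 + 1903267784/3000423391) - 31621) + 22118 = (√(7295932531305/3000423391) - 31621) + 22118 = (3*√2432320736231706861695/3000423391 - 31621) + 22118 = (-31621 + 3*√2432320736231706861695/3000423391) + 22118 = -9503 + 3*√2432320736231706861695/3000423391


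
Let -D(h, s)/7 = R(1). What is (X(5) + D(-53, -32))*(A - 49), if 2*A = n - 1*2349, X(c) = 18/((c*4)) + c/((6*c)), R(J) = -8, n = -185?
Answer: -1126496/15 ≈ -75100.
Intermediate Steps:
D(h, s) = 56 (D(h, s) = -7*(-8) = 56)
X(c) = ⅙ + 9/(2*c) (X(c) = 18/((4*c)) + c*(1/(6*c)) = 18*(1/(4*c)) + ⅙ = 9/(2*c) + ⅙ = ⅙ + 9/(2*c))
A = -1267 (A = (-185 - 1*2349)/2 = (-185 - 2349)/2 = (½)*(-2534) = -1267)
(X(5) + D(-53, -32))*(A - 49) = ((⅙)*(27 + 5)/5 + 56)*(-1267 - 49) = ((⅙)*(⅕)*32 + 56)*(-1316) = (16/15 + 56)*(-1316) = (856/15)*(-1316) = -1126496/15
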